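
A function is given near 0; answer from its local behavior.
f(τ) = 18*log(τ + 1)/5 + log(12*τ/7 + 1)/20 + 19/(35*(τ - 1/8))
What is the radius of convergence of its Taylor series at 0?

The radius of convergence is 1/8.

Denominator factor (τ - 1/8): pole of order 1 at 1/8, modulus 1/8.
Branch term (1/20)*log(1 - τ/(-7/12)): its argument vanishes at τ = -7/12, a logarithmic branch point, modulus 7/12.
Branch term (18/5)*log(1 - τ/(-1)): its argument vanishes at τ = -1, a logarithmic branch point, modulus 1.
The radius of convergence is the smallest modulus among the singular points: 1/8.


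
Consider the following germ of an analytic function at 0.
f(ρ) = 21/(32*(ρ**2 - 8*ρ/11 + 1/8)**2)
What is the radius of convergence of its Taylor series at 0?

The radius of convergence is 4/11 - (1/44)*sqrt(14).

Denominator factor (ρ**2 - 8*ρ/11 + 1/8)^2: discriminant 7/242, real irrational roots 4/11 + (1/44)*sqrt(14) and 4/11 - (1/44)*sqrt(14); poles of order 2, moduli 4/11 + (1/44)*sqrt(14) and 4/11 - (1/44)*sqrt(14).
The radius of convergence is the smallest modulus among the singular points: 4/11 - (1/44)*sqrt(14).


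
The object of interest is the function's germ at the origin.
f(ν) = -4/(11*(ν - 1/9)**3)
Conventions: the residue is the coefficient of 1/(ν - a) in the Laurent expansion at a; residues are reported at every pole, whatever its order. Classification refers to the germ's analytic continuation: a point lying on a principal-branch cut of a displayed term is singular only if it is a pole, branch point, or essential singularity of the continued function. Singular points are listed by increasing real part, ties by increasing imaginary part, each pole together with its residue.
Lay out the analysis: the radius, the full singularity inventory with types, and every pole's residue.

Denominator factor (ν - 1/9)^3: pole of order 3 at 1/9, modulus 1/9.
The radius of convergence is the smallest modulus among the singular points: 1/9.
At the order-3 pole 1/9 set g(ν) = (ν - (1/9))^3*f(ν) = -4/11.
Order-3 pole: residue = g''(a)/2; g''(1/9) = 0, so the residue is 0.

Radius of convergence at 0: 1/9.
At 1/9: a pole of order 3; residue 0.


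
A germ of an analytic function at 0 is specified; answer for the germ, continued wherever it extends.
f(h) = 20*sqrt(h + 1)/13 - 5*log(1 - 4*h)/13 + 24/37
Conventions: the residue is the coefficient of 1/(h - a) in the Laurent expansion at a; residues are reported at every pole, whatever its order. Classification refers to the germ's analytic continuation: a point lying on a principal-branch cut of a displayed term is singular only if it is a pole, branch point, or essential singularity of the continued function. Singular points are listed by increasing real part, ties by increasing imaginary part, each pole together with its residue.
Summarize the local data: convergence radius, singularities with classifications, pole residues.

Radius of convergence at 0: 1/4.
At -1: an algebraic (square-root) branch point.
At 1/4: a logarithmic branch point.

Branch term (20/13)*sqrt(1 - h/(-1)): its argument vanishes at h = -1, a square-root branch point, modulus 1.
Branch term (-5/13)*log(1 - h/(1/4)): its argument vanishes at h = 1/4, a logarithmic branch point, modulus 1/4.
The radius of convergence is the smallest modulus among the singular points: 1/4.
List the singular points by increasing real part (a conjugate pair: the negative imaginary part first).


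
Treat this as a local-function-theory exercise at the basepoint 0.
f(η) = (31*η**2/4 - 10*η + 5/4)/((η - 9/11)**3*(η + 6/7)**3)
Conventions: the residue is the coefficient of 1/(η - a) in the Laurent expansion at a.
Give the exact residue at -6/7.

At the order-3 pole -6/7 set g(η) = (η - (-6/7))^3*f(η) = (31*η**2/4 - 10*η + 5/4)/(η - 9/11)**3.
Order-3 pole: residue = g''(a)/2; g''(-6/7) = 7902129697/23815367766, so the residue is 7902129697/47630735532.

The residue is 7902129697/47630735532.


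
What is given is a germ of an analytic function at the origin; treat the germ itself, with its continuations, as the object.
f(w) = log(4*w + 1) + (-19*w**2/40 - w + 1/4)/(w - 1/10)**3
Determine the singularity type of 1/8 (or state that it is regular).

Denominator factors: w - 1/10 = 1/40 at w = 1/8 — none vanishes.
Branch term log(1 - w/(-1/4)): argument at 1/8 is 3/2, nonzero, so 1/8 is not its branch point (a point on a principal cut is still regular for the continued germ).
So the germ continues analytically to 1/8.

The point is a regular point.


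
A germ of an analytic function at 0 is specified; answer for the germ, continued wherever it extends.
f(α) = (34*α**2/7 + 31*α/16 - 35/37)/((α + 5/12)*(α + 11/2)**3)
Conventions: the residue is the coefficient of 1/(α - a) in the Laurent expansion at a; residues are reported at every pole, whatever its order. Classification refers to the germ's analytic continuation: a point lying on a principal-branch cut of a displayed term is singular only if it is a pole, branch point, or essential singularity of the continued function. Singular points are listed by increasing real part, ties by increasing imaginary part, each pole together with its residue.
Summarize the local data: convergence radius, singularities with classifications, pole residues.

Denominator factor (α + 11/2)^3: pole of order 3 at -11/2, modulus 11/2.
Denominator factor (α + 5/12): pole of order 1 at -5/12, modulus 5/12.
The radius of convergence is the smallest modulus among the singular points: 5/12.
At the order-3 pole -11/2 set g(α) = (α - (-11/2))^3*f(α) = (34*α**2/7 + 31*α/16 - 35/37)/(α + 5/12).
Order-3 pole: residue = g''(a)/2; g''(-11/2) = 814530/58788079, so the residue is 407265/58788079.
At the order-1 pole -5/12 set g(α) = (α - (-5/12))*f(α) = (34*α**2/7 + 31*α/16 - 35/37)/(α + 11/2)**3.
Simple pole: residue = g(a) at a = -5/12, which is -407265/58788079.
List the singular points by increasing real part (a conjugate pair: the negative imaginary part first).

Radius of convergence at 0: 5/12.
At -11/2: a pole of order 3; residue 407265/58788079.
At -5/12: a pole of order 1; residue -407265/58788079.


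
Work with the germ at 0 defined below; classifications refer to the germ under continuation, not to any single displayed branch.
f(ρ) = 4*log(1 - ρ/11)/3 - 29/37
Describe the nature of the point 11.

The term (4/3)*log(1 - ρ/(11)) has argument 1 - 11/(11) = 0 at 11: a logarithmic (infinitely-sheeted) branch point; the remaining terms are analytic or single-valued there.

The point is a logarithmic branch point.


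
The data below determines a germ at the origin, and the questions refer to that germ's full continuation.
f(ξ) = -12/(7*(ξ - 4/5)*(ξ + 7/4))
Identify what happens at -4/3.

The point is a regular point.

Denominator factors: ξ + 7/4 = 5/12 at ξ = -4/3; ξ - 4/5 = -32/15 at ξ = -4/3 — none vanishes.
So the germ continues analytically to -4/3.


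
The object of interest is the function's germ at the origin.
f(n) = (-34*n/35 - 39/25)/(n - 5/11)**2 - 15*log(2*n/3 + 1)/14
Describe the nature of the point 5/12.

Denominator factors: n - 5/11 = -5/132 at n = 5/12 — none vanishes.
Branch term log(1 - n/(-3/2)): argument at 5/12 is 23/18, nonzero, so 5/12 is not its branch point (a point on a principal cut is still regular for the continued germ).
So the germ continues analytically to 5/12.

The point is a regular point.


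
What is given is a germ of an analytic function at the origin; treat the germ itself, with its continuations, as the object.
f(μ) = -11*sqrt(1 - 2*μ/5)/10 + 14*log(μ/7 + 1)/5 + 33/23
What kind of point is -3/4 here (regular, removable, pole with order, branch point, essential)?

The point is a regular point.

There is no denominator, hence no pole anywhere.
Branch term sqrt(1 - μ/(5/2)): argument at -3/4 is 13/10, nonzero, so -3/4 is not its branch point (a point on a principal cut is still regular for the continued germ).
Branch term log(1 - μ/(-7)): argument at -3/4 is 25/28, nonzero, so -3/4 is not its branch point (a point on a principal cut is still regular for the continued germ).
So the germ continues analytically to -3/4.


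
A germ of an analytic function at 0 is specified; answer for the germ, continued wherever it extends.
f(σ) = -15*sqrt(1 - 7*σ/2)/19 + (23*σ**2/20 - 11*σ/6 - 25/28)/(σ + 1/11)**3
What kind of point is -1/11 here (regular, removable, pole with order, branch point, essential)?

The point is a pole of order 3.

The denominator factor σ + 1/11 vanishes at -1/11 and appears to the power 3; the numerator there equals -18211/25410, nonzero, and no other factor vanishes.
The branch terms are analytic at this point.
Hence a pole whose order is the multiplicity, 3.


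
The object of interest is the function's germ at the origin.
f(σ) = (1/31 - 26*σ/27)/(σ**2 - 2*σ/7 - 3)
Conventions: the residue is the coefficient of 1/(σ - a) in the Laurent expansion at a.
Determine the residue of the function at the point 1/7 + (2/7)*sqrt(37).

The residue is -13/27 - (617/123876)*sqrt(37).

The factor σ**2 - 2*σ/7 - 3 splits as (σ - a)(σ - a') with a = 1/7 + (2/7)*sqrt(37), a' = 1/7 - (2/7)*sqrt(37). At the order-1 pole a set g(σ) = (σ - a)*f(σ) = [1/31 - 26*σ/27] / (σ - a').
Simple pole: residue = g(a) at a = 1/7 + (2/7)*sqrt(37), which is -13/27 - (617/123876)*sqrt(37).


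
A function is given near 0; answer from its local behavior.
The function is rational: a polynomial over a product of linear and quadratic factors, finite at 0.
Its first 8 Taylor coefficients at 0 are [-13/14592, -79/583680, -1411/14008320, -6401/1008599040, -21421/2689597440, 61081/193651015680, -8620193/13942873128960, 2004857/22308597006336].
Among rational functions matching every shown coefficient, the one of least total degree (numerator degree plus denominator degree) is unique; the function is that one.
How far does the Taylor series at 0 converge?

No rational of total degree below 6 reproduces all 8 coefficients; solving the [1/5] Pade equations on them gives f(δ) = (11*δ/20 + 26/19)/((δ - 6)**3*(δ + 8/3)**2), whose expansion matches every shown term.
Denominator factor (δ + 8/3)^2: pole of order 2 at -8/3, modulus 8/3.
Denominator factor (δ - 6)^3: pole of order 3 at 6, modulus 6.
The radius of convergence is the smallest modulus among the singular points: 8/3.

The radius of convergence is 8/3.


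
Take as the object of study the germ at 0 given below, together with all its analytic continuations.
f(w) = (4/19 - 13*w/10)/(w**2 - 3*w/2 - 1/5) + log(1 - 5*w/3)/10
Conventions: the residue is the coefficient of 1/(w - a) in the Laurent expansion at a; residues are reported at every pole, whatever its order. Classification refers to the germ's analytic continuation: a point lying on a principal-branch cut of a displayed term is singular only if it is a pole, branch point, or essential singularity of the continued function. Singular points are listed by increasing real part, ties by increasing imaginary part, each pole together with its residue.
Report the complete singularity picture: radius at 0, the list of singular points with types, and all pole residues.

Radius of convergence at 0: -3/4 + (1/20)*sqrt(305).
At 3/4 - (1/20)*sqrt(305): a pole of order 1; residue -13/20 + (581/23180)*sqrt(305).
At 3/5: a logarithmic branch point.
At 3/4 + (1/20)*sqrt(305): a pole of order 1; residue -13/20 - (581/23180)*sqrt(305).

Denominator factor (w**2 - 3*w/2 - 1/5): discriminant 61/20, real irrational roots 3/4 + (1/20)*sqrt(305) and 3/4 - (1/20)*sqrt(305); poles of order 1, moduli 3/4 + (1/20)*sqrt(305) and -3/4 + (1/20)*sqrt(305).
Branch term (1/10)*log(1 - w/(3/5)): its argument vanishes at w = 3/5, a logarithmic branch point, modulus 3/5.
The radius of convergence is the smallest modulus among the singular points: -3/4 + (1/20)*sqrt(305).
The branch term is analytic at 3/4 - (1/20)*sqrt(305) and contributes nothing to the residue; only the rational part matters.
The factor w**2 - 3*w/2 - 1/5 splits as (w - a)(w - a') with a = 3/4 - (1/20)*sqrt(305), a' = 3/4 + (1/20)*sqrt(305). At the order-1 pole a set g(w) = (w - a)*(rational part) = [4/19 - 13*w/10] / (w - a').
Simple pole: residue = g(a) at a = 3/4 - (1/20)*sqrt(305), which is -13/20 + (581/23180)*sqrt(305).
The branch term is analytic at 3/4 + (1/20)*sqrt(305) and contributes nothing to the residue; only the rational part matters.
The factor w**2 - 3*w/2 - 1/5 splits as (w - a)(w - a') with a = 3/4 + (1/20)*sqrt(305), a' = 3/4 - (1/20)*sqrt(305). At the order-1 pole a set g(w) = (w - a)*(rational part) = [4/19 - 13*w/10] / (w - a').
Simple pole: residue = g(a) at a = 3/4 + (1/20)*sqrt(305), which is -13/20 - (581/23180)*sqrt(305).
List the singular points by increasing real part (a conjugate pair: the negative imaginary part first).


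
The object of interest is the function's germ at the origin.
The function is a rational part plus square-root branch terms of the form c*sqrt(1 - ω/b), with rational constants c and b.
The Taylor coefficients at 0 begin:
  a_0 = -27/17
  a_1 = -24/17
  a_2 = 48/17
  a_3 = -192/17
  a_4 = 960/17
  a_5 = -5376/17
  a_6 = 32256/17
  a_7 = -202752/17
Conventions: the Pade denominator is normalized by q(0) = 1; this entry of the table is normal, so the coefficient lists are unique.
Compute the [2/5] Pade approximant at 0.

The Pade approximant has numerator coefficients [-27/17, -486888/29393, -165816/4199]; denominator coefficients [1, 16496/1729, 31400/1729, -10880/1729, 9664/1729, -1280/247].

Taylor coefficients needed (read off): a_0 = -27/17, a_1 = -24/17, a_2 = 48/17, a_3 = -192/17, a_4 = 960/17, a_5 = -5376/17, a_6 = 32256/17, a_7 = -202752/17.
Write the denominator as Q(ω) = 1 + q1*ω + q2*ω^2 + q3*ω^3 + q4*ω^4 + q5*ω^5. Requiring Q*f - P = O(ω^8) with deg P <= 2 kills the coefficients of ω^3..ω^7 in Q*f:
  ω^3: a_3 + q1*a_2 + q2*a_1 + q3*a_0 = 0, i.e. -192/17 + (48/17)*q1 + (-24/17)*q2 + (-27/17)*q3 = 0.
  ω^4: a_4 + q1*a_3 + q2*a_2 + q3*a_1 + q4*a_0 = 0, i.e. 960/17 + (-192/17)*q1 + (48/17)*q2 + (-24/17)*q3 + (-27/17)*q4 = 0.
  ω^5: a_5 + q1*a_4 + q2*a_3 + q3*a_2 + q4*a_1 + q5*a_0 = 0, i.e. -5376/17 + (960/17)*q1 + (-192/17)*q2 + (48/17)*q3 + (-24/17)*q4 + (-27/17)*q5 = 0.
  ω^6: a_6 + q1*a_5 + q2*a_4 + q3*a_3 + q4*a_2 + q5*a_1 = 0, i.e. 32256/17 + (-5376/17)*q1 + (960/17)*q2 + (-192/17)*q3 + (48/17)*q4 + (-24/17)*q5 = 0.
  ω^7: a_7 + q1*a_6 + q2*a_5 + q3*a_4 + q4*a_3 + q5*a_2 = 0, i.e. -202752/17 + (32256/17)*q1 + (-5376/17)*q2 + (960/17)*q3 + (-192/17)*q4 + (48/17)*q5 = 0.
Solving this linear system: q1 = 16496/1729, q2 = 31400/1729, q3 = -10880/1729, q4 = 9664/1729, q5 = -1280/247.
The numerator is Q*f truncated at degree 2: P0 = a_0 = -27/17; P1 = a_1 + q1*a_0 = -486888/29393; P2 = a_2 + q1*a_1 + q2*a_0 = -165816/4199.


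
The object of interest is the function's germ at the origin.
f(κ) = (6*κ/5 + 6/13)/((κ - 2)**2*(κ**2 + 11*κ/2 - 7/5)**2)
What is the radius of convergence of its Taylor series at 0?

Denominator factor (κ - 2)^2: pole of order 2 at 2, modulus 2.
Denominator factor (κ**2 + 11*κ/2 - 7/5)^2: discriminant 717/20, real irrational roots -11/4 + (1/20)*sqrt(3585) and -11/4 - (1/20)*sqrt(3585); poles of order 2, moduli -11/4 + (1/20)*sqrt(3585) and 11/4 + (1/20)*sqrt(3585).
The radius of convergence is the smallest modulus among the singular points: -11/4 + (1/20)*sqrt(3585).

The radius of convergence is -11/4 + (1/20)*sqrt(3585).


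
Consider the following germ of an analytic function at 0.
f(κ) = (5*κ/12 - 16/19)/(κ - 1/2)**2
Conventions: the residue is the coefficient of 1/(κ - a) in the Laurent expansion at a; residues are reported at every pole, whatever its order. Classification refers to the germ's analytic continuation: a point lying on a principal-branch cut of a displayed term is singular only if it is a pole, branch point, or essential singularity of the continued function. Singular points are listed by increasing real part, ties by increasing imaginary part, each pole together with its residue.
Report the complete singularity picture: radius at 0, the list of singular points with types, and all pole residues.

Denominator factor (κ - 1/2)^2: pole of order 2 at 1/2, modulus 1/2.
The radius of convergence is the smallest modulus among the singular points: 1/2.
At the order-2 pole 1/2 set g(κ) = (κ - (1/2))^2*f(κ) = 5*κ/12 - 16/19.
Order-2 pole: residue = g'(a); g'(1/2) = 5/12, so the residue is 5/12.

Radius of convergence at 0: 1/2.
At 1/2: a pole of order 2; residue 5/12.


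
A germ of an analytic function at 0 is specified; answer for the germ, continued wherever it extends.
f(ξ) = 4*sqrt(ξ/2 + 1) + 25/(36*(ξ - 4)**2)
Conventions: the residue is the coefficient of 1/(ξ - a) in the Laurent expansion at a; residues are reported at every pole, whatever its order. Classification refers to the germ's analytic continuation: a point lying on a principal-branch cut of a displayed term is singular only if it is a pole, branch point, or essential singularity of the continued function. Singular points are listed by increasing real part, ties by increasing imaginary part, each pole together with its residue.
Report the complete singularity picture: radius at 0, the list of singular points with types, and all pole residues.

Denominator factor (ξ - 4)^2: pole of order 2 at 4, modulus 4.
Branch term (4)*sqrt(1 - ξ/(-2)): its argument vanishes at ξ = -2, a square-root branch point, modulus 2.
The radius of convergence is the smallest modulus among the singular points: 2.
The branch term is analytic at 4 and contributes nothing to the residue; only the rational part matters.
At the order-2 pole 4 set g(ξ) = (ξ - (4))^2*(rational part) = 25/36.
Order-2 pole: residue = g'(a); g'(4) = 0, so the residue is 0.
List the singular points by increasing real part (a conjugate pair: the negative imaginary part first).

Radius of convergence at 0: 2.
At -2: an algebraic (square-root) branch point.
At 4: a pole of order 2; residue 0.


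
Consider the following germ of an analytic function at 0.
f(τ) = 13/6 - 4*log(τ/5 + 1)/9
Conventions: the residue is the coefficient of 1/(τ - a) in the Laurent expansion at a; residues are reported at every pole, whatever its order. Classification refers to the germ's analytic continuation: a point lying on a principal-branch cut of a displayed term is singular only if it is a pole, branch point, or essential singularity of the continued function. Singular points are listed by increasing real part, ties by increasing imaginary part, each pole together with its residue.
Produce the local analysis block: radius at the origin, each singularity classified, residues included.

Radius of convergence at 0: 5.
At -5: a logarithmic branch point.

Branch term (-4/9)*log(1 - τ/(-5)): its argument vanishes at τ = -5, a logarithmic branch point, modulus 5.
The radius of convergence is the smallest modulus among the singular points: 5.


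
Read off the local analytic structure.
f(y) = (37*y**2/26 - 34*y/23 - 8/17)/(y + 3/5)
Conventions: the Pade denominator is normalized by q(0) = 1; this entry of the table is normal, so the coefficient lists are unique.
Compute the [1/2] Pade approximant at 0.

The Pade approximant has numerator coefficients [-40/51, -2294175/785519]; denominator coefficients [1, 108443/48216, 5428529/2507232].

Taylor coefficients needed (expand at 0): a_0 = -40/51, a_1 = -4070/3519, a_2 = 1180115/274482, a_3 = -5900575/823446.
Write the denominator as Q(y) = 1 + q1*y + q2*y^2. Requiring Q*f - P = O(y^4) with deg P <= 1 kills the coefficients of y^2..y^3 in Q*f:
  y^2: a_2 + q1*a_1 + q2*a_0 = 0, i.e. 1180115/274482 + (-4070/3519)*q1 + (-40/51)*q2 = 0.
  y^3: a_3 + q1*a_2 + q2*a_1 = 0, i.e. -5900575/823446 + (1180115/274482)*q1 + (-4070/3519)*q2 = 0.
Solving this linear system: q1 = 108443/48216, q2 = 5428529/2507232.
The numerator is Q*f truncated at degree 1: P0 = a_0 = -40/51; P1 = a_1 + q1*a_0 = -2294175/785519.


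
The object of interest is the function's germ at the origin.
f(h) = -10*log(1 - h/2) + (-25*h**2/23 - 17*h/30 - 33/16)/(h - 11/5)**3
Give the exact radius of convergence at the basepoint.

Denominator factor (h - 11/5)^3: pole of order 3 at 11/5, modulus 11/5.
Branch term (-10)*log(1 - h/(2)): its argument vanishes at h = 2, a logarithmic branch point, modulus 2.
The radius of convergence is the smallest modulus among the singular points: 2.

The radius of convergence is 2.


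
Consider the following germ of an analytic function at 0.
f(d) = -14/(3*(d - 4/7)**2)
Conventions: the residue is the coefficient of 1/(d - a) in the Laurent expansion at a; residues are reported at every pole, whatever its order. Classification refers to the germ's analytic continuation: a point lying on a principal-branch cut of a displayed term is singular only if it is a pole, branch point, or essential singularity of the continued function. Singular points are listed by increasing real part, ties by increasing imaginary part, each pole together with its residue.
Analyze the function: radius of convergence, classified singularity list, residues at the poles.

Denominator factor (d - 4/7)^2: pole of order 2 at 4/7, modulus 4/7.
The radius of convergence is the smallest modulus among the singular points: 4/7.
At the order-2 pole 4/7 set g(d) = (d - (4/7))^2*f(d) = -14/3.
Order-2 pole: residue = g'(a); g'(4/7) = 0, so the residue is 0.

Radius of convergence at 0: 4/7.
At 4/7: a pole of order 2; residue 0.


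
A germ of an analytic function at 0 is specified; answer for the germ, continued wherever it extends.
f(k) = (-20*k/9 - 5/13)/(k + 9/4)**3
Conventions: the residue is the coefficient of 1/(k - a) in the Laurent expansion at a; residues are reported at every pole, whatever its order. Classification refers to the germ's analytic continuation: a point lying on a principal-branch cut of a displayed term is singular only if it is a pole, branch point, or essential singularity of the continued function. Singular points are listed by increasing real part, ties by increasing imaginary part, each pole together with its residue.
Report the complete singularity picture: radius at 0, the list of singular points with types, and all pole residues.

Denominator factor (k + 9/4)^3: pole of order 3 at -9/4, modulus 9/4.
The radius of convergence is the smallest modulus among the singular points: 9/4.
At the order-3 pole -9/4 set g(k) = (k - (-9/4))^3*f(k) = -20*k/9 - 5/13.
Order-3 pole: residue = g''(a)/2; g''(-9/4) = 0, so the residue is 0.

Radius of convergence at 0: 9/4.
At -9/4: a pole of order 3; residue 0.


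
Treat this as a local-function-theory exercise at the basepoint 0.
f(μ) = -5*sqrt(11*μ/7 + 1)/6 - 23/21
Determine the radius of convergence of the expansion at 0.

The radius of convergence is 7/11.

Branch term (-5/6)*sqrt(1 - μ/(-7/11)): its argument vanishes at μ = -7/11, a square-root branch point, modulus 7/11.
The radius of convergence is the smallest modulus among the singular points: 7/11.


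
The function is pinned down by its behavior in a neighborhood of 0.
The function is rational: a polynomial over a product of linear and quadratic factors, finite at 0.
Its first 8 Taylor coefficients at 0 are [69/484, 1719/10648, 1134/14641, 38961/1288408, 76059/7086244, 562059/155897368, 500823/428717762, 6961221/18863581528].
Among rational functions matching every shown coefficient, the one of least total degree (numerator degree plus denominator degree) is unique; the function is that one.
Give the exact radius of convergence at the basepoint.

The radius of convergence is 11/3.

No rational of total degree below 3 reproduces all 8 coefficients; solving the [1/2] Pade equations on them gives f(ρ) = (9*ρ/8 + 23/12)/(ρ - 11/3)**2, whose expansion matches every shown term.
Denominator factor (ρ - 11/3)^2: pole of order 2 at 11/3, modulus 11/3.
The radius of convergence is the smallest modulus among the singular points: 11/3.


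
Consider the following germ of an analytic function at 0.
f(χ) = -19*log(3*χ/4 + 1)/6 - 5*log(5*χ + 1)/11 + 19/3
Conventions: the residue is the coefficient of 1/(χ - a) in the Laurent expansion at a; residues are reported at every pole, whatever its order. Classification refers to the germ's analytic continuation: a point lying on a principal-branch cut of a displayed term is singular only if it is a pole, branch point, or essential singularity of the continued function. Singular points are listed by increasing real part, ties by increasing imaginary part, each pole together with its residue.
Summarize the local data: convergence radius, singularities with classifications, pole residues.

Radius of convergence at 0: 1/5.
At -4/3: a logarithmic branch point.
At -1/5: a logarithmic branch point.

Branch term (-19/6)*log(1 - χ/(-4/3)): its argument vanishes at χ = -4/3, a logarithmic branch point, modulus 4/3.
Branch term (-5/11)*log(1 - χ/(-1/5)): its argument vanishes at χ = -1/5, a logarithmic branch point, modulus 1/5.
The radius of convergence is the smallest modulus among the singular points: 1/5.
List the singular points by increasing real part (a conjugate pair: the negative imaginary part first).


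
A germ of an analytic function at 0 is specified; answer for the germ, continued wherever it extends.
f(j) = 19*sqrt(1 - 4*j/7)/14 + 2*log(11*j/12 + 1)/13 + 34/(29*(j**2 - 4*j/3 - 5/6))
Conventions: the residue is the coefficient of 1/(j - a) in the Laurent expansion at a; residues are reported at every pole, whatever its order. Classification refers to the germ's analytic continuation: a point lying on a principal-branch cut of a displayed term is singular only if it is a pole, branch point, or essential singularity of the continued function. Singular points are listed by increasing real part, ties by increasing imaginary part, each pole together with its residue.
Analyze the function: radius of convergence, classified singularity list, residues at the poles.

Radius of convergence at 0: -2/3 + (1/6)*sqrt(46).
At -12/11: a logarithmic branch point.
At 2/3 - (1/6)*sqrt(46): a pole of order 1; residue -(51/667)*sqrt(46).
At 7/4: an algebraic (square-root) branch point.
At 2/3 + (1/6)*sqrt(46): a pole of order 1; residue (51/667)*sqrt(46).

Denominator factor (j**2 - 4*j/3 - 5/6): discriminant 46/9, real irrational roots 2/3 + (1/6)*sqrt(46) and 2/3 - (1/6)*sqrt(46); poles of order 1, moduli 2/3 + (1/6)*sqrt(46) and -2/3 + (1/6)*sqrt(46).
Branch term (2/13)*log(1 - j/(-12/11)): its argument vanishes at j = -12/11, a logarithmic branch point, modulus 12/11.
Branch term (19/14)*sqrt(1 - j/(7/4)): its argument vanishes at j = 7/4, a square-root branch point, modulus 7/4.
The radius of convergence is the smallest modulus among the singular points: -2/3 + (1/6)*sqrt(46).
The branch terms are analytic at 2/3 - (1/6)*sqrt(46) and contribute nothing to the residue; only the rational part matters.
The factor j**2 - 4*j/3 - 5/6 splits as (j - a)(j - a') with a = 2/3 - (1/6)*sqrt(46), a' = 2/3 + (1/6)*sqrt(46). At the order-1 pole a set g(j) = (j - a)*(rational part) = [34/29] / (j - a').
Simple pole: residue = g(a) at a = 2/3 - (1/6)*sqrt(46), which is -(51/667)*sqrt(46).
The branch terms are analytic at 2/3 + (1/6)*sqrt(46) and contribute nothing to the residue; only the rational part matters.
The factor j**2 - 4*j/3 - 5/6 splits as (j - a)(j - a') with a = 2/3 + (1/6)*sqrt(46), a' = 2/3 - (1/6)*sqrt(46). At the order-1 pole a set g(j) = (j - a)*(rational part) = [34/29] / (j - a').
Simple pole: residue = g(a) at a = 2/3 + (1/6)*sqrt(46), which is (51/667)*sqrt(46).
List the singular points by increasing real part (a conjugate pair: the negative imaginary part first).


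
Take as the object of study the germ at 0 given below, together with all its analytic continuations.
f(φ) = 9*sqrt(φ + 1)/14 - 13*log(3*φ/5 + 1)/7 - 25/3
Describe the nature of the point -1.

The term (9/14)*sqrt(1 - φ/(-1)) has argument 1 - -1/(-1) = 0 at -1: a square-root (algebraic, two-sheeted) branch point; the remaining terms are analytic or single-valued there.

The point is an algebraic (square-root) branch point.


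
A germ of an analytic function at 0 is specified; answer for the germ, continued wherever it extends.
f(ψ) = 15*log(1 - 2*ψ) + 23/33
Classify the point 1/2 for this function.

The point is a logarithmic branch point.

The term (15)*log(1 - ψ/(1/2)) has argument 1 - 1/2/(1/2) = 0 at 1/2: a logarithmic (infinitely-sheeted) branch point; the remaining terms are analytic or single-valued there.


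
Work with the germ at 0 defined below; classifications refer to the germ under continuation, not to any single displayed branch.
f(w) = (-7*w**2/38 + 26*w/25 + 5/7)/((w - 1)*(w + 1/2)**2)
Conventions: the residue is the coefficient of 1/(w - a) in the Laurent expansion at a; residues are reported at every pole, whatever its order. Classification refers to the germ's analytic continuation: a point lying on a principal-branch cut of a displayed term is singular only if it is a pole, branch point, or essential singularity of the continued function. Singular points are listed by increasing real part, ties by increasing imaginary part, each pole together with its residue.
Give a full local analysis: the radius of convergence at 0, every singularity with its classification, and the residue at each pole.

Denominator factor (w + 1/2)^2: pole of order 2 at -1/2, modulus 1/2.
Denominator factor (w - 1): pole of order 1 at 1, modulus 1.
The radius of convergence is the smallest modulus among the singular points: 1/2.
At the order-2 pole -1/2 set g(w) = (w - (-1/2))^2*f(w) = (-7*w**2/38 + 26*w/25 + 5/7)/(w - 1).
Order-2 pole: residue = g'(a); g'(-1/2) = -52789/59850, so the residue is -52789/59850.
At the order-1 pole 1 set g(w) = (w - (1))*f(w) = (-7*w**2/38 + 26*w/25 + 5/7)/(w + 1/2)**2.
Simple pole: residue = g(a) at a = 1, which is 20882/29925.
List the singular points by increasing real part (a conjugate pair: the negative imaginary part first).

Radius of convergence at 0: 1/2.
At -1/2: a pole of order 2; residue -52789/59850.
At 1: a pole of order 1; residue 20882/29925.


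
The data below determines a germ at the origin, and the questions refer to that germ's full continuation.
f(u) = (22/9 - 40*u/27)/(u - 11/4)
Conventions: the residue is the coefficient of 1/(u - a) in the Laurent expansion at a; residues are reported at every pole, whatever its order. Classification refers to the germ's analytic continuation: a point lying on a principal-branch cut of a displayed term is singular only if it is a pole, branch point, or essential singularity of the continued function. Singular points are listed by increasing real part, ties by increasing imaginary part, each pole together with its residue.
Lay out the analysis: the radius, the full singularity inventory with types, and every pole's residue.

Denominator factor (u - 11/4): pole of order 1 at 11/4, modulus 11/4.
The radius of convergence is the smallest modulus among the singular points: 11/4.
At the order-1 pole 11/4 set g(u) = (u - (11/4))*f(u) = 22/9 - 40*u/27.
Simple pole: residue = g(a) at a = 11/4, which is -44/27.

Radius of convergence at 0: 11/4.
At 11/4: a pole of order 1; residue -44/27.


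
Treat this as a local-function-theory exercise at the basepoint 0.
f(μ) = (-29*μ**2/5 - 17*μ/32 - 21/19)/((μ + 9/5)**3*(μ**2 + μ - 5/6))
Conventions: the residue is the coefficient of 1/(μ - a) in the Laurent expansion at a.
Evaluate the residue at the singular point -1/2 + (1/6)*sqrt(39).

The factor μ**2 + μ - 5/6 splits as (μ - a)(μ - a') with a = -1/2 + (1/6)*sqrt(39), a' = -1/2 - (1/6)*sqrt(39). At the order-1 pole a set g(μ) = (μ - a)*f(μ) = [(-29*μ**2/5 - 17*μ/32 - 21/19)/(μ + 9/5)**3] / (μ - a').
Simple pole: residue = g(a) at a = -1/2 + (1/6)*sqrt(39), which is 854226525/4405492 - (2216475/71344)*sqrt(39).

The residue is 854226525/4405492 - (2216475/71344)*sqrt(39).


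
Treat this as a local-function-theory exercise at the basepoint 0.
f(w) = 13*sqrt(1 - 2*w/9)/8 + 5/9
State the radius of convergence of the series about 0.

Branch term (13/8)*sqrt(1 - w/(9/2)): its argument vanishes at w = 9/2, a square-root branch point, modulus 9/2.
The radius of convergence is the smallest modulus among the singular points: 9/2.

The radius of convergence is 9/2.


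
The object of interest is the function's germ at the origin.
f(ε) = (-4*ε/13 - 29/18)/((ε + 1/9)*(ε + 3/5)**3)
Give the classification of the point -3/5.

The denominator factor ε + 3/5 vanishes at -3/5 and appears to the power 3; the numerator there equals -1669/1170, nonzero, and no other factor vanishes.
Hence a pole whose order is the multiplicity, 3.

The point is a pole of order 3.


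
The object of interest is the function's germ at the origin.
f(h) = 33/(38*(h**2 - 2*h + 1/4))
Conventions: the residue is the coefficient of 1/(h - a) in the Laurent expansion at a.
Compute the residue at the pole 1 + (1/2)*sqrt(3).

The factor h**2 - 2*h + 1/4 splits as (h - a)(h - a') with a = 1 + (1/2)*sqrt(3), a' = 1 - (1/2)*sqrt(3). At the order-1 pole a set g(h) = (h - a)*f(h) = [33/38] / (h - a').
Simple pole: residue = g(a) at a = 1 + (1/2)*sqrt(3), which is (11/38)*sqrt(3).

The residue is (11/38)*sqrt(3).


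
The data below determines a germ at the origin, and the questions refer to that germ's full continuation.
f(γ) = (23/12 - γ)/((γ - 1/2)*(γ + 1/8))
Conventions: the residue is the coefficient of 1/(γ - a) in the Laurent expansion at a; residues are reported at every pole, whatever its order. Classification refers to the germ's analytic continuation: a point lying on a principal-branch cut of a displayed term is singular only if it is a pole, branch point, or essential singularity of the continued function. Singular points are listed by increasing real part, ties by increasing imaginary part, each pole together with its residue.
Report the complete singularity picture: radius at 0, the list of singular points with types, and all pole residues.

Radius of convergence at 0: 1/8.
At -1/8: a pole of order 1; residue -49/15.
At 1/2: a pole of order 1; residue 34/15.

Denominator factor (γ + 1/8): pole of order 1 at -1/8, modulus 1/8.
Denominator factor (γ - 1/2): pole of order 1 at 1/2, modulus 1/2.
The radius of convergence is the smallest modulus among the singular points: 1/8.
At the order-1 pole -1/8 set g(γ) = (γ - (-1/8))*f(γ) = (23/12 - γ)/(γ - 1/2).
Simple pole: residue = g(a) at a = -1/8, which is -49/15.
At the order-1 pole 1/2 set g(γ) = (γ - (1/2))*f(γ) = (23/12 - γ)/(γ + 1/8).
Simple pole: residue = g(a) at a = 1/2, which is 34/15.
List the singular points by increasing real part (a conjugate pair: the negative imaginary part first).


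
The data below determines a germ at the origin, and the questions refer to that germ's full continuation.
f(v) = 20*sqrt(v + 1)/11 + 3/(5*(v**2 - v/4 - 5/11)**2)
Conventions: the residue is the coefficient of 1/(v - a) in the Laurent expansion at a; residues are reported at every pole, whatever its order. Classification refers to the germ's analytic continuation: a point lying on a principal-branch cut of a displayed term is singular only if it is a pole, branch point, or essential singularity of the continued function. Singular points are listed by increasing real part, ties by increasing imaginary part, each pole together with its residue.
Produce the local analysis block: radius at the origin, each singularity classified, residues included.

Denominator factor (v**2 - v/4 - 5/11)^2: discriminant 331/176, real irrational roots 1/8 + (1/88)*sqrt(3641) and 1/8 - (1/88)*sqrt(3641); poles of order 2, moduli 1/8 + (1/88)*sqrt(3641) and -1/8 + (1/88)*sqrt(3641).
Branch term (20/11)*sqrt(1 - v/(-1)): its argument vanishes at v = -1, a square-root branch point, modulus 1.
The radius of convergence is the smallest modulus among the singular points: -1/8 + (1/88)*sqrt(3641).
The branch term is analytic at 1/8 - (1/88)*sqrt(3641) and contributes nothing to the residue; only the rational part matters.
The factor v**2 - v/4 - 5/11 splits as (v - a)(v - a') with a = 1/8 - (1/88)*sqrt(3641), a' = 1/8 + (1/88)*sqrt(3641). At the order-2 pole a set g(v) = (v - a)^2*(rational part) = [3/5] / (v - a')^2.
Order-2 pole: residue = g'(a); g'(1/8 - (1/88)*sqrt(3641)) = (4224/547805)*sqrt(3641), so the residue is (4224/547805)*sqrt(3641).
The branch term is analytic at 1/8 + (1/88)*sqrt(3641) and contributes nothing to the residue; only the rational part matters.
The factor v**2 - v/4 - 5/11 splits as (v - a)(v - a') with a = 1/8 + (1/88)*sqrt(3641), a' = 1/8 - (1/88)*sqrt(3641). At the order-2 pole a set g(v) = (v - a)^2*(rational part) = [3/5] / (v - a')^2.
Order-2 pole: residue = g'(a); g'(1/8 + (1/88)*sqrt(3641)) = -(4224/547805)*sqrt(3641), so the residue is -(4224/547805)*sqrt(3641).
List the singular points by increasing real part (a conjugate pair: the negative imaginary part first).

Radius of convergence at 0: -1/8 + (1/88)*sqrt(3641).
At -1: an algebraic (square-root) branch point.
At 1/8 - (1/88)*sqrt(3641): a pole of order 2; residue (4224/547805)*sqrt(3641).
At 1/8 + (1/88)*sqrt(3641): a pole of order 2; residue -(4224/547805)*sqrt(3641).


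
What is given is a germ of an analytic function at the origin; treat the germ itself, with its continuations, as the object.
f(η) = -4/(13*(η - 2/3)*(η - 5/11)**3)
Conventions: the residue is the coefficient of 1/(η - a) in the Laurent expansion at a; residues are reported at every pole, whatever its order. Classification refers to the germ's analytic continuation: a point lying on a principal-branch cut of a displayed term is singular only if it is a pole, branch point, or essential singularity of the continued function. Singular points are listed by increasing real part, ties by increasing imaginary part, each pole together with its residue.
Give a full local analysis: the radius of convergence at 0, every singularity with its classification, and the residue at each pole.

Radius of convergence at 0: 5/11.
At 5/11: a pole of order 3; residue 143748/4459.
At 2/3: a pole of order 1; residue -143748/4459.

Denominator factor (η - 2/3): pole of order 1 at 2/3, modulus 2/3.
Denominator factor (η - 5/11)^3: pole of order 3 at 5/11, modulus 5/11.
The radius of convergence is the smallest modulus among the singular points: 5/11.
At the order-3 pole 5/11 set g(η) = (η - (5/11))^3*f(η) = -4/(13*(η - 2/3)).
Order-3 pole: residue = g''(a)/2; g''(5/11) = 287496/4459, so the residue is 143748/4459.
At the order-1 pole 2/3 set g(η) = (η - (2/3))*f(η) = -4/(13*(η - 5/11)**3).
Simple pole: residue = g(a) at a = 2/3, which is -143748/4459.
List the singular points by increasing real part (a conjugate pair: the negative imaginary part first).


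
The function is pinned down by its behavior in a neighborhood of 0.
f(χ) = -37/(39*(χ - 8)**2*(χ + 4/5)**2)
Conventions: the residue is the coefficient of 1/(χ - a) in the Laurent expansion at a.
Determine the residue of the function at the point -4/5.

The residue is -4625/1661088.

At the order-2 pole -4/5 set g(χ) = (χ - (-4/5))^2*f(χ) = -37/(39*(χ - 8)**2).
Order-2 pole: residue = g'(a); g'(-4/5) = -4625/1661088, so the residue is -4625/1661088.


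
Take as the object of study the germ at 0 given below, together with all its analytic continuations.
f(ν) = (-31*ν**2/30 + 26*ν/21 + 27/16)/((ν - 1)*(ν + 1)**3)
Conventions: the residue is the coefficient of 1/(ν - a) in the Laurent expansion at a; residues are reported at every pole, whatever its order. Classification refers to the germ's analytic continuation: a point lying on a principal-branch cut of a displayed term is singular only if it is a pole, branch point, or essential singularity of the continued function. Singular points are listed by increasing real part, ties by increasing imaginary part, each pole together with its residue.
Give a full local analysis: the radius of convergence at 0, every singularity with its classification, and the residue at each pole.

Denominator factor (ν + 1)^3: pole of order 3 at -1, modulus 1.
Denominator factor (ν - 1): pole of order 1 at 1, modulus 1.
The radius of convergence is the smallest modulus among the singular points: 1.
At the order-3 pole -1 set g(ν) = (ν - (-1))^3*f(ν) = (-31*ν**2/30 + 26*ν/21 + 27/16)/(ν - 1).
Order-3 pole: residue = g''(a)/2; g''(-1) = -3179/6720, so the residue is -3179/13440.
At the order-1 pole 1 set g(ν) = (ν - (1))*f(ν) = (-31*ν**2/30 + 26*ν/21 + 27/16)/(ν + 1)**3.
Simple pole: residue = g(a) at a = 1, which is 3179/13440.
List the singular points by increasing real part (a conjugate pair: the negative imaginary part first).

Radius of convergence at 0: 1.
At -1: a pole of order 3; residue -3179/13440.
At 1: a pole of order 1; residue 3179/13440.
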